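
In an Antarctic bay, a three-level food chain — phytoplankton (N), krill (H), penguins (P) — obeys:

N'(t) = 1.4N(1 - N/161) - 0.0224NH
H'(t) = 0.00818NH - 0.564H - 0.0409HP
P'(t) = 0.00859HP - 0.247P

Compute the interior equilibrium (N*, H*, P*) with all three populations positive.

From dP/dt = 0: 0.00859H* = 0.247, so H* = 28.8.
From dN/dt = 0: 1.4(1 - N*/161) = 0.0224·28.8, giving N* = 161·(1 - 0.46) = 86.9.
From dH/dt = 0: 0.00818·86.9 - 0.564 = 0.0409P*, so P* = 0.147/0.0409 = 3.6.

N* ≈ 86.9, H* ≈ 28.8, P* ≈ 3.6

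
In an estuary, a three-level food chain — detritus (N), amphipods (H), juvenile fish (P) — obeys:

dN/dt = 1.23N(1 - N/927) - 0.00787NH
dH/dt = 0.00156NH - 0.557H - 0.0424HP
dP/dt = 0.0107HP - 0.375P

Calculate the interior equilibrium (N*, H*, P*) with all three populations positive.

From dP/dt = 0: 0.0107H* = 0.375, so H* = 35.
From dN/dt = 0: 1.23(1 - N*/927) = 0.00787·35, giving N* = 927·(1 - 0.224) = 719.
From dH/dt = 0: 0.00156·719 - 0.557 = 0.0424P*, so P* = 0.565/0.0424 = 13.3.

N* ≈ 719, H* ≈ 35, P* ≈ 13.3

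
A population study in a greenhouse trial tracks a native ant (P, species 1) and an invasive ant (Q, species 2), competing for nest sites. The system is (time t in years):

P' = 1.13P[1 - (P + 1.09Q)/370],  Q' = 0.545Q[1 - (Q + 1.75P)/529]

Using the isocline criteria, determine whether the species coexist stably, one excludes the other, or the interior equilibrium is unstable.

Compare the nullcline intercepts: K1/α12 = 370/1.09 = 339 < K2 = 529; K2/α21 = 529/1.75 = 302 < K1 = 370.
Since both are reversed, neither can invade when rare; the interior point is a saddle.

unstable coexistence (outcome depends on initial conditions)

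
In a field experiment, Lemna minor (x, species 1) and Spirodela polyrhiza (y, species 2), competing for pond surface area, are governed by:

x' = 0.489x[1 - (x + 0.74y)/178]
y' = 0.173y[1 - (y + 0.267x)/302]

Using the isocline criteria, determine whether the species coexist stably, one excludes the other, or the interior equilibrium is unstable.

species 2 excludes species 1

Compare the nullcline intercepts: K1/α12 = 178/0.74 = 241 < K2 = 302; K2/α21 = 302/0.267 = 1130 > K1 = 178.
Since the inequalities point opposite ways, species 2 can invade but species 1 cannot.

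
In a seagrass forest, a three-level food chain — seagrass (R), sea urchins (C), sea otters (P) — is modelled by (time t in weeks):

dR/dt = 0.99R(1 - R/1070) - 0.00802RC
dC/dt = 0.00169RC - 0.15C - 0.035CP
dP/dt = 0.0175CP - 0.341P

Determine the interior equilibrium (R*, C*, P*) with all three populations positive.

From dP/dt = 0: 0.0175C* = 0.341, so C* = 19.5.
From dR/dt = 0: 0.99(1 - R*/1070) = 0.00802·19.5, giving R* = 1070·(1 - 0.158) = 901.
From dC/dt = 0: 0.00169·901 - 0.15 = 0.035P*, so P* = 1.37/0.035 = 39.2.

R* ≈ 901, C* ≈ 19.5, P* ≈ 39.2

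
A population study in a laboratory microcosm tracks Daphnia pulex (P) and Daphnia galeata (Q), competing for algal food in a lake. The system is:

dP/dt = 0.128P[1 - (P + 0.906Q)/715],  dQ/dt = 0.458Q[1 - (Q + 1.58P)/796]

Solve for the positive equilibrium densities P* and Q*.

P* ≈ 14.3, Q* ≈ 773

Setting both brackets to zero gives the nullclines P + 0.906Q = 715 and 1.58P + Q = 796.
Substituting Q = 796 - 1.58P into the first: P(1 - 0.906·1.58) = 715 - 0.906·796.
So P* = -6.18/-0.431 = 14.3, and then Q* = 796 - 1.58·14.3 = 773.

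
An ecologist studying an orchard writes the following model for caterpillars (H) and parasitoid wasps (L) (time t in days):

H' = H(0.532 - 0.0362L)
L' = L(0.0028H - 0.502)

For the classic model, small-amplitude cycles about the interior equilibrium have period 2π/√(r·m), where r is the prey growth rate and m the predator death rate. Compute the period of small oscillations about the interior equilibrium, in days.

Here r = 0.532 and m = 0.502, so r·m = 0.267.
ω = √0.267 = 0.517 per day, hence T = 2π/ω ≈ 12.2 days.

T ≈ 12.2 days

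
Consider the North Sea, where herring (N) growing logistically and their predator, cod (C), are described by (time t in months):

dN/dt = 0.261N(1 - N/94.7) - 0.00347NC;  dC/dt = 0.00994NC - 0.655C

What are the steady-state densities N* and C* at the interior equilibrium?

From dC/dt = 0 with C > 0: 0.00994N* = 0.655, so N* = 65.9.
Substitute into dN/dt = 0: 0.261(1 - 65.9/94.7) = 0.00347C*.
The bracket is 0.304, giving C* = 0.0794/0.00347 = 22.9.

N* ≈ 65.9, C* ≈ 22.9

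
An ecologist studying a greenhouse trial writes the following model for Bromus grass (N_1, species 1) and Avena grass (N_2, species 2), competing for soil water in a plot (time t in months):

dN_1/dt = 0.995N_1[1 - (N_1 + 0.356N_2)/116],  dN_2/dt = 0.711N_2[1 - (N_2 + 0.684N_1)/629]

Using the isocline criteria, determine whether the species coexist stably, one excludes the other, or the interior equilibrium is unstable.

species 2 excludes species 1

Compare the nullcline intercepts: K1/α12 = 116/0.356 = 326 < K2 = 629; K2/α21 = 629/0.684 = 920 > K1 = 116.
Since the inequalities point opposite ways, species 2 can invade but species 1 cannot.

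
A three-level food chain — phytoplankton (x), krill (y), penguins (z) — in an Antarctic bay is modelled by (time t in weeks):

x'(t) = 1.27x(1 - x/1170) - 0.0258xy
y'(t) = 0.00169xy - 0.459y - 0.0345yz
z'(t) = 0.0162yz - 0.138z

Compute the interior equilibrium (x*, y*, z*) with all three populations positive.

From dz/dt = 0: 0.0162y* = 0.138, so y* = 8.52.
From dx/dt = 0: 1.27(1 - x*/1170) = 0.0258·8.52, giving x* = 1170·(1 - 0.173) = 968.
From dy/dt = 0: 0.00169·968 - 0.459 = 0.0345z*, so z* = 1.18/0.0345 = 34.1.

x* ≈ 968, y* ≈ 8.52, z* ≈ 34.1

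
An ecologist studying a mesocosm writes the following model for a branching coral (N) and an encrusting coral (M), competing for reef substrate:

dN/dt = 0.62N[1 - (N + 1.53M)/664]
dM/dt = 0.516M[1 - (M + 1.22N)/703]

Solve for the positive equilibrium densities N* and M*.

N* ≈ 475, M* ≈ 124

Setting both brackets to zero gives the nullclines N + 1.53M = 664 and 1.22N + M = 703.
Substituting M = 703 - 1.22N into the first: N(1 - 1.53·1.22) = 664 - 1.53·703.
So N* = -412/-0.867 = 475, and then M* = 703 - 1.22·475 = 124.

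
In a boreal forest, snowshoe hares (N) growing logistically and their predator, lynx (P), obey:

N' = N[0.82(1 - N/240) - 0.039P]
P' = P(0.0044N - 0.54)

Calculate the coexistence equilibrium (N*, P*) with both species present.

From dP/dt = 0 with P > 0: 0.0044N* = 0.54, so N* = 123.
Substitute into dN/dt = 0: 0.82(1 - 123/240) = 0.039P*.
The bracket is 0.489, giving P* = 0.401/0.039 = 10.3.

N* ≈ 123, P* ≈ 10.3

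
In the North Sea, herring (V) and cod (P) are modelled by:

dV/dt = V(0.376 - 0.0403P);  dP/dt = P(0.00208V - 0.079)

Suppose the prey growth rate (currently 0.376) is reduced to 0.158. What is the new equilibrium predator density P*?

At the interior fixed point, setting dV/dt = 0 with V > 0 fixes P* = (prey growth rate)/(VP coefficient) — independent of the other coefficients.
With the change, P* = 0.158/0.0403 = 3.92; it falls from 9.33.

P* ≈ 3.92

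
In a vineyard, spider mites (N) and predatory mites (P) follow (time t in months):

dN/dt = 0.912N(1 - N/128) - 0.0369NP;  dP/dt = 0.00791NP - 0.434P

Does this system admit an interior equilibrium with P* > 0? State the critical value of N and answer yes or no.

Threshold N = 54.9; K > 54.9, so yes, the predator persists.

The predator equation gives dP/dt > 0 only when N > 0.434/0.00791 = 54.9.
Without the predator, N → K = 128. Since 128 > 54.9, the predator can invade and persist.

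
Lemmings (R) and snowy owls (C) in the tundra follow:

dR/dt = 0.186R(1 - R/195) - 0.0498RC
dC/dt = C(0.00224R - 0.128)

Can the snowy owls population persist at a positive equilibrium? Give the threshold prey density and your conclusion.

Threshold R = 57.1; K > 57.1, so yes, the predator persists.

The predator equation gives dC/dt > 0 only when R > 0.128/0.00224 = 57.1.
Without the predator, R → K = 195. Since 195 > 57.1, the predator can invade and persist.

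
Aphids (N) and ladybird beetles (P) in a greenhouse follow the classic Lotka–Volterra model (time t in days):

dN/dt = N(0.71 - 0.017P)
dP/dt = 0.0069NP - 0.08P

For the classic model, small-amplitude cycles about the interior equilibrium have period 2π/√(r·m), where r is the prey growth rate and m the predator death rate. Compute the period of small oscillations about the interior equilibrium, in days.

T ≈ 26.4 days

Here r = 0.71 and m = 0.08, so r·m = 0.0568.
ω = √0.0568 = 0.238 per day, hence T = 2π/ω ≈ 26.4 days.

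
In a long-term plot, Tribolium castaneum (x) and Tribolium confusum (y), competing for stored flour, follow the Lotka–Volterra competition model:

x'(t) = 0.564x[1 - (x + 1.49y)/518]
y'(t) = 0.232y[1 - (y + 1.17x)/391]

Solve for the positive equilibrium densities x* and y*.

Setting both brackets to zero gives the nullclines x + 1.49y = 518 and 1.17x + y = 391.
Substituting y = 391 - 1.17x into the first: x(1 - 1.49·1.17) = 518 - 1.49·391.
So x* = -64.6/-0.743 = 86.9, and then y* = 391 - 1.17·86.9 = 289.

x* ≈ 86.9, y* ≈ 289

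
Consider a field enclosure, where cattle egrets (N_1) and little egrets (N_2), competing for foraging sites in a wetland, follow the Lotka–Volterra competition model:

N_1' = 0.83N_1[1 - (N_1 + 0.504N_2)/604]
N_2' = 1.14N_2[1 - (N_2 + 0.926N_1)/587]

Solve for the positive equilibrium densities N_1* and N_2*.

Setting both brackets to zero gives the nullclines N_1 + 0.504N_2 = 604 and 0.926N_1 + N_2 = 587.
Substituting N_2 = 587 - 0.926N_1 into the first: N_1(1 - 0.504·0.926) = 604 - 0.504·587.
So N_1* = 308/0.533 = 578, and then N_2* = 587 - 0.926·578 = 51.9.

N_1* ≈ 578, N_2* ≈ 51.9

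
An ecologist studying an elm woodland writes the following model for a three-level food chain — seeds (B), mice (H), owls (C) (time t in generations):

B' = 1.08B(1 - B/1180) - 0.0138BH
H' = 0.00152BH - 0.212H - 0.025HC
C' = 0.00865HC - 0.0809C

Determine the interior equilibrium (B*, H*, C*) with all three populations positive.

From dC/dt = 0: 0.00865H* = 0.0809, so H* = 9.35.
From dB/dt = 0: 1.08(1 - B*/1180) = 0.0138·9.35, giving B* = 1180·(1 - 0.12) = 1040.
From dH/dt = 0: 0.00152·1040 - 0.212 = 0.025C*, so C* = 1.37/0.025 = 54.7.

B* ≈ 1040, H* ≈ 9.35, C* ≈ 54.7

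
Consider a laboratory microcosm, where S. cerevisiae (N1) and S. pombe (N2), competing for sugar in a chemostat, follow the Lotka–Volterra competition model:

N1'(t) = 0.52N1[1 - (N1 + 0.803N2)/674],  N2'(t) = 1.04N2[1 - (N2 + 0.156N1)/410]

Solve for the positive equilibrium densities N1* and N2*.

N1* ≈ 394, N2* ≈ 349

Setting both brackets to zero gives the nullclines N1 + 0.803N2 = 674 and 0.156N1 + N2 = 410.
Substituting N2 = 410 - 0.156N1 into the first: N1(1 - 0.803·0.156) = 674 - 0.803·410.
So N1* = 345/0.875 = 394, and then N2* = 410 - 0.156·394 = 349.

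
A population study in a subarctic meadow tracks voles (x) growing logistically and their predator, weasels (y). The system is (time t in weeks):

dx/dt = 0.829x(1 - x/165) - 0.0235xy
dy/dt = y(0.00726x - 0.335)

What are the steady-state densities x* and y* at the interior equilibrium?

From dy/dt = 0 with y > 0: 0.00726x* = 0.335, so x* = 46.1.
Substitute into dx/dt = 0: 0.829(1 - 46.1/165) = 0.0235y*.
The bracket is 0.72, giving y* = 0.597/0.0235 = 25.4.

x* ≈ 46.1, y* ≈ 25.4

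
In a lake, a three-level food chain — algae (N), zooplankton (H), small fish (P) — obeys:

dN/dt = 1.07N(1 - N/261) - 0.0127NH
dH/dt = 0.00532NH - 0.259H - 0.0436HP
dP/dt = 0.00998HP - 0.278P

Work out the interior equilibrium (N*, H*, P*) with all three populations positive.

N* ≈ 175, H* ≈ 27.9, P* ≈ 15.4

From dP/dt = 0: 0.00998H* = 0.278, so H* = 27.9.
From dN/dt = 0: 1.07(1 - N*/261) = 0.0127·27.9, giving N* = 261·(1 - 0.331) = 175.
From dH/dt = 0: 0.00532·175 - 0.259 = 0.0436P*, so P* = 0.67/0.0436 = 15.4.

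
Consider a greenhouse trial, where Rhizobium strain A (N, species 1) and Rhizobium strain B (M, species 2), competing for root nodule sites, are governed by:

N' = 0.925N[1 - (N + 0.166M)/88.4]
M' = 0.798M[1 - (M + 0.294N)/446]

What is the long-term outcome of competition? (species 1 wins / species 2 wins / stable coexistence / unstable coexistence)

Compare the nullcline intercepts: K1/α12 = 88.4/0.166 = 533 > K2 = 446; K2/α21 = 446/0.294 = 1520 > K1 = 88.4.
Since both inequalities hold, each species can invade when rare, so the interior equilibrium is stable.

stable coexistence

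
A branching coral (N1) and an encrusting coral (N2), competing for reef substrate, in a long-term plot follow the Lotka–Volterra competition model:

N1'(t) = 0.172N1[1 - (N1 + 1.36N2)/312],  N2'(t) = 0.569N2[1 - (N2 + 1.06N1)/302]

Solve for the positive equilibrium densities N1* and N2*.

Setting both brackets to zero gives the nullclines N1 + 1.36N2 = 312 and 1.06N1 + N2 = 302.
Substituting N2 = 302 - 1.06N1 into the first: N1(1 - 1.36·1.06) = 312 - 1.36·302.
So N1* = -98.7/-0.442 = 224, and then N2* = 302 - 1.06·224 = 65.

N1* ≈ 224, N2* ≈ 65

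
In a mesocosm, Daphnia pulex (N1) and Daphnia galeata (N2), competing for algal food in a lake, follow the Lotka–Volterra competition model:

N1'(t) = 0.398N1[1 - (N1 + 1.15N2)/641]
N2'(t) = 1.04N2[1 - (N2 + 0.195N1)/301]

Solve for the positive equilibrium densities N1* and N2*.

Setting both brackets to zero gives the nullclines N1 + 1.15N2 = 641 and 0.195N1 + N2 = 301.
Substituting N2 = 301 - 0.195N1 into the first: N1(1 - 1.15·0.195) = 641 - 1.15·301.
So N1* = 295/0.776 = 380, and then N2* = 301 - 0.195·380 = 227.

N1* ≈ 380, N2* ≈ 227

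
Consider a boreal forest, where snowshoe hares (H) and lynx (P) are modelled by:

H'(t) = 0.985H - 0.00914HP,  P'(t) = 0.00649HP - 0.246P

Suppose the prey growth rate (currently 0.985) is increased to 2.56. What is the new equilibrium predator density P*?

P* ≈ 280

At the interior fixed point, setting dH/dt = 0 with H > 0 fixes P* = (prey growth rate)/(HP coefficient) — independent of the other coefficients.
With the change, P* = 2.56/0.00914 = 280; it rises from 108.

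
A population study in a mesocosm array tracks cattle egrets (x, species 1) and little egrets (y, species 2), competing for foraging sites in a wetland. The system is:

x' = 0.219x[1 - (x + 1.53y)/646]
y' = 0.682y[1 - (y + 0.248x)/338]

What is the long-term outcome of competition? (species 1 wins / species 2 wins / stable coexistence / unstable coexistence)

stable coexistence

Compare the nullcline intercepts: K1/α12 = 646/1.53 = 422 > K2 = 338; K2/α21 = 338/0.248 = 1360 > K1 = 646.
Since both inequalities hold, each species can invade when rare, so the interior equilibrium is stable.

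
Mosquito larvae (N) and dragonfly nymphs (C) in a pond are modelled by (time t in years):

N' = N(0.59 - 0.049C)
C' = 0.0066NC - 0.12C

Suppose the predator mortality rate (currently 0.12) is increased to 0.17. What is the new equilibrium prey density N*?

N* ≈ 25.8

At the interior fixed point, setting dC/dt = 0 with C > 0 fixes N* = (predator death rate)/(NC coefficient) — independent of the other coefficients.
With the change, N* = 0.17/0.0066 = 25.8; it rises from 18.2.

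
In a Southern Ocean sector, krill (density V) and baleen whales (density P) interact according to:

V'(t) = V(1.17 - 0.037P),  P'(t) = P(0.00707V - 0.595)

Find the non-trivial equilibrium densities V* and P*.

Set dP/dt = 0 with P > 0: 0.00707V - 0.595 = 0, so V* = 0.595/0.00707 = 84.2.
Set dV/dt = 0 with V > 0: 1.17 - 0.037P = 0, so P* = 1.17/0.037 = 31.6.

V* ≈ 84.2, P* ≈ 31.6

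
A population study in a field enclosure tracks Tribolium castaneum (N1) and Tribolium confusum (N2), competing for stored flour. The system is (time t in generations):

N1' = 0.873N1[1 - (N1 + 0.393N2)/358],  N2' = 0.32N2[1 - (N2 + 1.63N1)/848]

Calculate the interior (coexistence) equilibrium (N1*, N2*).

Setting both brackets to zero gives the nullclines N1 + 0.393N2 = 358 and 1.63N1 + N2 = 848.
Substituting N2 = 848 - 1.63N1 into the first: N1(1 - 0.393·1.63) = 358 - 0.393·848.
So N1* = 24.7/0.359 = 68.8, and then N2* = 848 - 1.63·68.8 = 736.

N1* ≈ 68.8, N2* ≈ 736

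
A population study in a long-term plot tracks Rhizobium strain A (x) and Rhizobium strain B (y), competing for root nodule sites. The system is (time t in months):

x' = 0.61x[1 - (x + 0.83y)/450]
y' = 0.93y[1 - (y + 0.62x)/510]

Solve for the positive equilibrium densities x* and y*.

Setting both brackets to zero gives the nullclines x + 0.83y = 450 and 0.62x + y = 510.
Substituting y = 510 - 0.62x into the first: x(1 - 0.83·0.62) = 450 - 0.83·510.
So x* = 26.7/0.485 = 55, and then y* = 510 - 0.62·55 = 476.

x* ≈ 55, y* ≈ 476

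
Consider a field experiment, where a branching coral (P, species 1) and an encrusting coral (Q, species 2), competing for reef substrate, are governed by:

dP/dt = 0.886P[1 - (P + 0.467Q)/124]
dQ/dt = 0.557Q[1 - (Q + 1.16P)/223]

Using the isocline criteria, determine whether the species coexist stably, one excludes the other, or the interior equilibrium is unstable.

Compare the nullcline intercepts: K1/α12 = 124/0.467 = 266 > K2 = 223; K2/α21 = 223/1.16 = 192 > K1 = 124.
Since both inequalities hold, each species can invade when rare, so the interior equilibrium is stable.

stable coexistence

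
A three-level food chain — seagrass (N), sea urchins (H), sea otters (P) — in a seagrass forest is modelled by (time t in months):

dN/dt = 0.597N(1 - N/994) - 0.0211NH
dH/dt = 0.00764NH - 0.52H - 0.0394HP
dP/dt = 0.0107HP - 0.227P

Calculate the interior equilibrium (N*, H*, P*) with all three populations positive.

From dP/dt = 0: 0.0107H* = 0.227, so H* = 21.2.
From dN/dt = 0: 0.597(1 - N*/994) = 0.0211·21.2, giving N* = 994·(1 - 0.75) = 249.
From dH/dt = 0: 0.00764·249 - 0.52 = 0.0394P*, so P* = 1.38/0.0394 = 35.

N* ≈ 249, H* ≈ 21.2, P* ≈ 35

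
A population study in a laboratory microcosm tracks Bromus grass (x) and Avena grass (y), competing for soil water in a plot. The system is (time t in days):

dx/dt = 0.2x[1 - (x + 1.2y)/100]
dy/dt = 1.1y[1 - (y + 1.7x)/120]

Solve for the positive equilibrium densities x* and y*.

Setting both brackets to zero gives the nullclines x + 1.2y = 100 and 1.7x + y = 120.
Substituting y = 120 - 1.7x into the first: x(1 - 1.2·1.7) = 100 - 1.2·120.
So x* = -44/-1.04 = 42.3, and then y* = 120 - 1.7·42.3 = 48.1.

x* ≈ 42.3, y* ≈ 48.1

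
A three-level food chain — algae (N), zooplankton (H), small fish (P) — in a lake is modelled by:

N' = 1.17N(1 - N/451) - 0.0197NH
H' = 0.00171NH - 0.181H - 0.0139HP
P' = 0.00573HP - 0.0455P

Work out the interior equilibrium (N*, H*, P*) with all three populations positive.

N* ≈ 391, H* ≈ 7.94, P* ≈ 35

From dP/dt = 0: 0.00573H* = 0.0455, so H* = 7.94.
From dN/dt = 0: 1.17(1 - N*/451) = 0.0197·7.94, giving N* = 451·(1 - 0.134) = 391.
From dH/dt = 0: 0.00171·391 - 0.181 = 0.0139P*, so P* = 0.487/0.0139 = 35.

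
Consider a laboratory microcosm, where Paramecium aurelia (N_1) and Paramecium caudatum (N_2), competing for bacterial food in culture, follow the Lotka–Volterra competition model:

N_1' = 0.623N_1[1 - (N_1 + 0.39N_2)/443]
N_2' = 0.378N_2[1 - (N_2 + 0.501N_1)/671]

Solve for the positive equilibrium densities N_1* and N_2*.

N_1* ≈ 225, N_2* ≈ 558

Setting both brackets to zero gives the nullclines N_1 + 0.39N_2 = 443 and 0.501N_1 + N_2 = 671.
Substituting N_2 = 671 - 0.501N_1 into the first: N_1(1 - 0.39·0.501) = 443 - 0.39·671.
So N_1* = 181/0.805 = 225, and then N_2* = 671 - 0.501·225 = 558.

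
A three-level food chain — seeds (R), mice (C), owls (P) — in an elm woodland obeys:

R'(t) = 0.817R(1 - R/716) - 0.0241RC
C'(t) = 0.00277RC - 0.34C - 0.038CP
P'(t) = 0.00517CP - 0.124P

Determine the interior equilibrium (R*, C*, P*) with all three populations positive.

R* ≈ 209, C* ≈ 24, P* ≈ 6.32

From dP/dt = 0: 0.00517C* = 0.124, so C* = 24.
From dR/dt = 0: 0.817(1 - R*/716) = 0.0241·24, giving R* = 716·(1 - 0.707) = 209.
From dC/dt = 0: 0.00277·209 - 0.34 = 0.038P*, so P* = 0.24/0.038 = 6.32.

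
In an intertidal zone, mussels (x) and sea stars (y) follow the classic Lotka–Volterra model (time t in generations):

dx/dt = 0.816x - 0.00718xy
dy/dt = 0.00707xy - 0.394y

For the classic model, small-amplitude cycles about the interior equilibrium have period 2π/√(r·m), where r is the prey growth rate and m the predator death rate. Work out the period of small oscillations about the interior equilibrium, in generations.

T ≈ 11.1 generations

Here r = 0.816 and m = 0.394, so r·m = 0.322.
ω = √0.322 = 0.567 per generation, hence T = 2π/ω ≈ 11.1 generations.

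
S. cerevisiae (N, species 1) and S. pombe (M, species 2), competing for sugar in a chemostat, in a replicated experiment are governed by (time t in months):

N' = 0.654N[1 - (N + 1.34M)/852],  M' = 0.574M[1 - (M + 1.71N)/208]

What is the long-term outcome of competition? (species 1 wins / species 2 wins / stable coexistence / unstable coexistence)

species 1 excludes species 2

Compare the nullcline intercepts: K1/α12 = 852/1.34 = 636 > K2 = 208; K2/α21 = 208/1.71 = 122 < K1 = 852.
Since the inequalities point opposite ways, species 1 can invade but species 2 cannot.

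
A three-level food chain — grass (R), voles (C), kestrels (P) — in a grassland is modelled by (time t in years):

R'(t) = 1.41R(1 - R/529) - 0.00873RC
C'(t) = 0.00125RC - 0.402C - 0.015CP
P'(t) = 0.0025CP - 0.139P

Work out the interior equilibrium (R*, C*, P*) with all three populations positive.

R* ≈ 347, C* ≈ 55.6, P* ≈ 2.11

From dP/dt = 0: 0.0025C* = 0.139, so C* = 55.6.
From dR/dt = 0: 1.41(1 - R*/529) = 0.00873·55.6, giving R* = 529·(1 - 0.344) = 347.
From dC/dt = 0: 0.00125·347 - 0.402 = 0.015P*, so P* = 0.0316/0.015 = 2.11.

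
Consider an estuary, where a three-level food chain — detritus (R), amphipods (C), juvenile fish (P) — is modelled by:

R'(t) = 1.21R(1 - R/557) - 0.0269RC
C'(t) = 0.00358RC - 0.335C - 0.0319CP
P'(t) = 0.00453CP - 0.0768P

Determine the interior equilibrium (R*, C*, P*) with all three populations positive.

From dP/dt = 0: 0.00453C* = 0.0768, so C* = 17.
From dR/dt = 0: 1.21(1 - R*/557) = 0.0269·17, giving R* = 557·(1 - 0.377) = 347.
From dC/dt = 0: 0.00358·347 - 0.335 = 0.0319P*, so P* = 0.907/0.0319 = 28.4.

R* ≈ 347, C* ≈ 17, P* ≈ 28.4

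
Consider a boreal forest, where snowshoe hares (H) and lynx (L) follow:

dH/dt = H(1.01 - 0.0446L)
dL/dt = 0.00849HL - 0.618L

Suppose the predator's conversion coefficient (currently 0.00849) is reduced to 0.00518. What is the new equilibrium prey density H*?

At the interior fixed point, setting dL/dt = 0 with L > 0 fixes H* = (predator death rate)/(HL coefficient) — independent of the other coefficients.
With the change, H* = 0.618/0.00518 = 119; it rises from 72.8.

H* ≈ 119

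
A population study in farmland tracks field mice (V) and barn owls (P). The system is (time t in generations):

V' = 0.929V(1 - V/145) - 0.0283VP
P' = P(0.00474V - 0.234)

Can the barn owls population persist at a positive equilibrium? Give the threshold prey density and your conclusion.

Threshold V = 49.4; K > 49.4, so yes, the predator persists.

The predator equation gives dP/dt > 0 only when V > 0.234/0.00474 = 49.4.
Without the predator, V → K = 145. Since 145 > 49.4, the predator can invade and persist.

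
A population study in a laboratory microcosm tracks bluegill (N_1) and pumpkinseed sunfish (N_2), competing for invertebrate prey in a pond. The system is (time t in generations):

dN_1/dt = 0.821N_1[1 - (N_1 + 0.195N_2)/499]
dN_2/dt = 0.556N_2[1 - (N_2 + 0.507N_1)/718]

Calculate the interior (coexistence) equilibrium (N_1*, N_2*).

N_1* ≈ 398, N_2* ≈ 516

Setting both brackets to zero gives the nullclines N_1 + 0.195N_2 = 499 and 0.507N_1 + N_2 = 718.
Substituting N_2 = 718 - 0.507N_1 into the first: N_1(1 - 0.195·0.507) = 499 - 0.195·718.
So N_1* = 359/0.901 = 398, and then N_2* = 718 - 0.507·398 = 516.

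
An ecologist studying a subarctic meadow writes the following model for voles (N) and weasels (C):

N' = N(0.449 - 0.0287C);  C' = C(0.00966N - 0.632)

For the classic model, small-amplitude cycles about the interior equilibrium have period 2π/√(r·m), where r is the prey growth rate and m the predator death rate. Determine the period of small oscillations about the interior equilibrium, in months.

Here r = 0.449 and m = 0.632, so r·m = 0.284.
ω = √0.284 = 0.533 per month, hence T = 2π/ω ≈ 11.8 months.

T ≈ 11.8 months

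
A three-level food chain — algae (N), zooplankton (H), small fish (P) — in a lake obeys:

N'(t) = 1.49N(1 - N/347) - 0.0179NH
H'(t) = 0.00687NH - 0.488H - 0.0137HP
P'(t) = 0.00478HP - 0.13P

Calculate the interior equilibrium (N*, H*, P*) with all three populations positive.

N* ≈ 234, H* ≈ 27.2, P* ≈ 81.5

From dP/dt = 0: 0.00478H* = 0.13, so H* = 27.2.
From dN/dt = 0: 1.49(1 - N*/347) = 0.0179·27.2, giving N* = 347·(1 - 0.327) = 234.
From dH/dt = 0: 0.00687·234 - 0.488 = 0.0137P*, so P* = 1.12/0.0137 = 81.5.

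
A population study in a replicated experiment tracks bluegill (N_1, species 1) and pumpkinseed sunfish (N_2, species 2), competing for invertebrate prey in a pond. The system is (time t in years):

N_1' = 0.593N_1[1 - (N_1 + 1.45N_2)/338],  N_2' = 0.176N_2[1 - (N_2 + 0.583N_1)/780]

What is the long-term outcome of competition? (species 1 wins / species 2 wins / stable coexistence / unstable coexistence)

Compare the nullcline intercepts: K1/α12 = 338/1.45 = 233 < K2 = 780; K2/α21 = 780/0.583 = 1340 > K1 = 338.
Since the inequalities point opposite ways, species 2 can invade but species 1 cannot.

species 2 excludes species 1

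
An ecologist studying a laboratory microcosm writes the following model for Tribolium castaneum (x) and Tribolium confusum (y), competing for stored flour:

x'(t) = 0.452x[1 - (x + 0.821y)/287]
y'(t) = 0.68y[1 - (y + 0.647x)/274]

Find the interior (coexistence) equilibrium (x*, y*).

x* ≈ 132, y* ≈ 188

Setting both brackets to zero gives the nullclines x + 0.821y = 287 and 0.647x + y = 274.
Substituting y = 274 - 0.647x into the first: x(1 - 0.821·0.647) = 287 - 0.821·274.
So x* = 62/0.469 = 132, and then y* = 274 - 0.647·132 = 188.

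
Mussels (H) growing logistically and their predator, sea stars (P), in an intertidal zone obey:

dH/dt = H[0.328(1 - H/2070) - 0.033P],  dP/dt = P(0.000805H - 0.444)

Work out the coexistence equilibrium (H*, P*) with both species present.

H* ≈ 552, P* ≈ 7.29

From dP/dt = 0 with P > 0: 0.000805H* = 0.444, so H* = 552.
Substitute into dH/dt = 0: 0.328(1 - 552/2070) = 0.033P*.
The bracket is 0.734, giving P* = 0.241/0.033 = 7.29.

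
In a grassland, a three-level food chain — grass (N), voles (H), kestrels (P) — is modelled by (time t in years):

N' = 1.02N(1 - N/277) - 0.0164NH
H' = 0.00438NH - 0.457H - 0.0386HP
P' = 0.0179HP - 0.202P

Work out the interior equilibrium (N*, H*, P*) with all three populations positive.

From dP/dt = 0: 0.0179H* = 0.202, so H* = 11.3.
From dN/dt = 0: 1.02(1 - N*/277) = 0.0164·11.3, giving N* = 277·(1 - 0.181) = 227.
From dH/dt = 0: 0.00438·227 - 0.457 = 0.0386P*, so P* = 0.536/0.0386 = 13.9.

N* ≈ 227, H* ≈ 11.3, P* ≈ 13.9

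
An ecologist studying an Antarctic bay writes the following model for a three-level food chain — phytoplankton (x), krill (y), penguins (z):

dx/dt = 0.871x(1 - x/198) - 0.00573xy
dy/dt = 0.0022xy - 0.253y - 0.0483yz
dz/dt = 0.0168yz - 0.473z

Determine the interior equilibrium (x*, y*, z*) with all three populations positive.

x* ≈ 161, y* ≈ 28.2, z* ≈ 2.11

From dz/dt = 0: 0.0168y* = 0.473, so y* = 28.2.
From dx/dt = 0: 0.871(1 - x*/198) = 0.00573·28.2, giving x* = 198·(1 - 0.185) = 161.
From dy/dt = 0: 0.0022·161 - 0.253 = 0.0483z*, so z* = 0.102/0.0483 = 2.11.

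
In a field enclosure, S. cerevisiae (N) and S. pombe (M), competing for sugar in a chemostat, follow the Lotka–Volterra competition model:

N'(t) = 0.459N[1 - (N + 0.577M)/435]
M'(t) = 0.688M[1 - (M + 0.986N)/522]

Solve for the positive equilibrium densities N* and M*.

N* ≈ 310, M* ≈ 216

Setting both brackets to zero gives the nullclines N + 0.577M = 435 and 0.986N + M = 522.
Substituting M = 522 - 0.986N into the first: N(1 - 0.577·0.986) = 435 - 0.577·522.
So N* = 134/0.431 = 310, and then M* = 522 - 0.986·310 = 216.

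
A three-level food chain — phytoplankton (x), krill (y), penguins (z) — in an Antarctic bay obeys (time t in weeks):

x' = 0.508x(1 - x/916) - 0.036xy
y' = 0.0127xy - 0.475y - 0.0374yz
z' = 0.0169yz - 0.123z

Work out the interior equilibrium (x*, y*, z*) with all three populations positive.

From dz/dt = 0: 0.0169y* = 0.123, so y* = 7.28.
From dx/dt = 0: 0.508(1 - x*/916) = 0.036·7.28, giving x* = 916·(1 - 0.516) = 444.
From dy/dt = 0: 0.0127·444 - 0.475 = 0.0374z*, so z* = 5.16/0.0374 = 138.

x* ≈ 444, y* ≈ 7.28, z* ≈ 138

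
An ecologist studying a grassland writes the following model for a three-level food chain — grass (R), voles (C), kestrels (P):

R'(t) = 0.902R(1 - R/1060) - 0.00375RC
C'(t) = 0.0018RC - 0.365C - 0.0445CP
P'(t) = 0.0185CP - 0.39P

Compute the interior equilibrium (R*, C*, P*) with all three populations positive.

R* ≈ 967, C* ≈ 21.1, P* ≈ 30.9

From dP/dt = 0: 0.0185C* = 0.39, so C* = 21.1.
From dR/dt = 0: 0.902(1 - R*/1060) = 0.00375·21.1, giving R* = 1060·(1 - 0.0876) = 967.
From dC/dt = 0: 0.0018·967 - 0.365 = 0.0445P*, so P* = 1.38/0.0445 = 30.9.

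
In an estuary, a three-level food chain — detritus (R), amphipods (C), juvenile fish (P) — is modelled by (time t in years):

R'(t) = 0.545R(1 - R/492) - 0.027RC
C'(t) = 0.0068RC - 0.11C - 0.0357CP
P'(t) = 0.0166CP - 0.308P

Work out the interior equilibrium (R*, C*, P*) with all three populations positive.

R* ≈ 39.8, C* ≈ 18.6, P* ≈ 4.49

From dP/dt = 0: 0.0166C* = 0.308, so C* = 18.6.
From dR/dt = 0: 0.545(1 - R*/492) = 0.027·18.6, giving R* = 492·(1 - 0.919) = 39.8.
From dC/dt = 0: 0.0068·39.8 - 0.11 = 0.0357P*, so P* = 0.16/0.0357 = 4.49.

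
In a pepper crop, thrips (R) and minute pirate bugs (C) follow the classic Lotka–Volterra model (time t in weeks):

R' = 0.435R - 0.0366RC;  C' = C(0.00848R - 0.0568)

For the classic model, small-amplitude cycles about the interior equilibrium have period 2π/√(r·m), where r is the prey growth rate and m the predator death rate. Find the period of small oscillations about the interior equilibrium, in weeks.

T ≈ 40 weeks

Here r = 0.435 and m = 0.0568, so r·m = 0.0247.
ω = √0.0247 = 0.157 per week, hence T = 2π/ω ≈ 40 weeks.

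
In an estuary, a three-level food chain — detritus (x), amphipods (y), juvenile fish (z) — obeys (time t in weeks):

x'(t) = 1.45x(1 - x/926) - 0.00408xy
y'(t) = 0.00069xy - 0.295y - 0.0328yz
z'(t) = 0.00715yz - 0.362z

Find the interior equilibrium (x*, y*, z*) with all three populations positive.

From dz/dt = 0: 0.00715y* = 0.362, so y* = 50.6.
From dx/dt = 0: 1.45(1 - x*/926) = 0.00408·50.6, giving x* = 926·(1 - 0.142) = 794.
From dy/dt = 0: 0.00069·794 - 0.295 = 0.0328z*, so z* = 0.253/0.0328 = 7.71.

x* ≈ 794, y* ≈ 50.6, z* ≈ 7.71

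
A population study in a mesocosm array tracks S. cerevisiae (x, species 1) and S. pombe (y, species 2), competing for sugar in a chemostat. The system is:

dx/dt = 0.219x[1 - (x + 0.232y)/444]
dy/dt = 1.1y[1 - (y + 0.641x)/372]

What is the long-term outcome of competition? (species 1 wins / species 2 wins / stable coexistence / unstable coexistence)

Compare the nullcline intercepts: K1/α12 = 444/0.232 = 1910 > K2 = 372; K2/α21 = 372/0.641 = 580 > K1 = 444.
Since both inequalities hold, each species can invade when rare, so the interior equilibrium is stable.

stable coexistence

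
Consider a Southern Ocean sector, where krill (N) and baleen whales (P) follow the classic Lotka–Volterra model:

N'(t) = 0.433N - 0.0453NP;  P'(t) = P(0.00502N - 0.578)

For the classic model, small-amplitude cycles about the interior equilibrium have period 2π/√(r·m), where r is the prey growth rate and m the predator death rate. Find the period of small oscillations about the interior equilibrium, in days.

Here r = 0.433 and m = 0.578, so r·m = 0.25.
ω = √0.25 = 0.5 per day, hence T = 2π/ω ≈ 12.6 days.

T ≈ 12.6 days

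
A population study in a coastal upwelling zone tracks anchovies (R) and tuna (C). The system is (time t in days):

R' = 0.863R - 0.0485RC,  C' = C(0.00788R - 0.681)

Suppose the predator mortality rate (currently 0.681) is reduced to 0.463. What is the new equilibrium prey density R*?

At the interior fixed point, setting dC/dt = 0 with C > 0 fixes R* = (predator death rate)/(RC coefficient) — independent of the other coefficients.
With the change, R* = 0.463/0.00788 = 58.8; it falls from 86.4.

R* ≈ 58.8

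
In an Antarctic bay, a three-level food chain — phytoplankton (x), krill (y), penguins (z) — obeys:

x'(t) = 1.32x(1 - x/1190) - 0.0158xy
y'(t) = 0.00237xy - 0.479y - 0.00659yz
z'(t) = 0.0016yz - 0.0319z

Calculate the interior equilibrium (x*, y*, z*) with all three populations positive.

x* ≈ 906, y* ≈ 19.9, z* ≈ 253

From dz/dt = 0: 0.0016y* = 0.0319, so y* = 19.9.
From dx/dt = 0: 1.32(1 - x*/1190) = 0.0158·19.9, giving x* = 1190·(1 - 0.239) = 906.
From dy/dt = 0: 0.00237·906 - 0.479 = 0.00659z*, so z* = 1.67/0.00659 = 253.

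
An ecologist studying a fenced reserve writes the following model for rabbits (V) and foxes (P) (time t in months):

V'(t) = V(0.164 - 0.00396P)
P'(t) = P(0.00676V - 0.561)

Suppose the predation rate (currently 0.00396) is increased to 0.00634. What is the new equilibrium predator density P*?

P* ≈ 25.9

At the interior fixed point, setting dV/dt = 0 with V > 0 fixes P* = (prey growth rate)/(VP coefficient) — independent of the other coefficients.
With the change, P* = 0.164/0.00634 = 25.9; it falls from 41.4.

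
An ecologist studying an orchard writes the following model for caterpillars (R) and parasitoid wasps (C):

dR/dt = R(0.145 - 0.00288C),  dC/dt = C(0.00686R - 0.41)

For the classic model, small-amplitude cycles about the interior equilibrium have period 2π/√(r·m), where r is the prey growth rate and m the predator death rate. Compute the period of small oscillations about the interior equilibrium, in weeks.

Here r = 0.145 and m = 0.41, so r·m = 0.0594.
ω = √0.0594 = 0.244 per week, hence T = 2π/ω ≈ 25.8 weeks.

T ≈ 25.8 weeks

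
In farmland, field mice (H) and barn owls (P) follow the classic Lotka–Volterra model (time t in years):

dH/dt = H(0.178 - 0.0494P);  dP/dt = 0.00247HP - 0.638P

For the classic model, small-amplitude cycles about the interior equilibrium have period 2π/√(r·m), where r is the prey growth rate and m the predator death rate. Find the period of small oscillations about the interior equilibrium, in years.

T ≈ 18.6 years

Here r = 0.178 and m = 0.638, so r·m = 0.114.
ω = √0.114 = 0.337 per year, hence T = 2π/ω ≈ 18.6 years.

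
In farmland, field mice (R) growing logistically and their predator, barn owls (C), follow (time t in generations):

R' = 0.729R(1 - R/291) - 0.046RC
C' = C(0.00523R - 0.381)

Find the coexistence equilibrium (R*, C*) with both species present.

R* ≈ 72.8, C* ≈ 11.9

From dC/dt = 0 with C > 0: 0.00523R* = 0.381, so R* = 72.8.
Substitute into dR/dt = 0: 0.729(1 - 72.8/291) = 0.046C*.
The bracket is 0.75, giving C* = 0.547/0.046 = 11.9.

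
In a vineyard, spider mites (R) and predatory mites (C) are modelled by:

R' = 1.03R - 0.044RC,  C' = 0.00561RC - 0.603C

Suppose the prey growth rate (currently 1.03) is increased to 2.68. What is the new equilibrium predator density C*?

At the interior fixed point, setting dR/dt = 0 with R > 0 fixes C* = (prey growth rate)/(RC coefficient) — independent of the other coefficients.
With the change, C* = 2.68/0.044 = 60.9; it rises from 23.4.

C* ≈ 60.9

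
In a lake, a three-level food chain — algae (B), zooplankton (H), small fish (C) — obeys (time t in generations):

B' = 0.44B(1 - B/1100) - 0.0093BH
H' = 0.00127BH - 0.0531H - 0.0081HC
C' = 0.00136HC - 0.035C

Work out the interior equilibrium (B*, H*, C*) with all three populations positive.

B* ≈ 502, H* ≈ 25.7, C* ≈ 72.1

From dC/dt = 0: 0.00136H* = 0.035, so H* = 25.7.
From dB/dt = 0: 0.44(1 - B*/1100) = 0.0093·25.7, giving B* = 1100·(1 - 0.544) = 502.
From dH/dt = 0: 0.00127·502 - 0.0531 = 0.0081C*, so C* = 0.584/0.0081 = 72.1.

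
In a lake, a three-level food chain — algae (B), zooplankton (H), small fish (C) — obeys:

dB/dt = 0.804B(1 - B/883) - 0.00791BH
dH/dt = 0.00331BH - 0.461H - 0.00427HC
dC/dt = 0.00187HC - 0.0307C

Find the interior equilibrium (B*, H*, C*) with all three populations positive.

From dC/dt = 0: 0.00187H* = 0.0307, so H* = 16.4.
From dB/dt = 0: 0.804(1 - B*/883) = 0.00791·16.4, giving B* = 883·(1 - 0.162) = 740.
From dH/dt = 0: 0.00331·740 - 0.461 = 0.00427C*, so C* = 1.99/0.00427 = 466.

B* ≈ 740, H* ≈ 16.4, C* ≈ 466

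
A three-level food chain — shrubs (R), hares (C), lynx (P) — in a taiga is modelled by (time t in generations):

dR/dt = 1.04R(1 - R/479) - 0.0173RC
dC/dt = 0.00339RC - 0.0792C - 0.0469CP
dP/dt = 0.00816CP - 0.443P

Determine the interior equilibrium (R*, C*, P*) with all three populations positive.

From dP/dt = 0: 0.00816C* = 0.443, so C* = 54.3.
From dR/dt = 0: 1.04(1 - R*/479) = 0.0173·54.3, giving R* = 479·(1 - 0.903) = 46.4.
From dC/dt = 0: 0.00339·46.4 - 0.0792 = 0.0469P*, so P* = 0.0782/0.0469 = 1.67.

R* ≈ 46.4, C* ≈ 54.3, P* ≈ 1.67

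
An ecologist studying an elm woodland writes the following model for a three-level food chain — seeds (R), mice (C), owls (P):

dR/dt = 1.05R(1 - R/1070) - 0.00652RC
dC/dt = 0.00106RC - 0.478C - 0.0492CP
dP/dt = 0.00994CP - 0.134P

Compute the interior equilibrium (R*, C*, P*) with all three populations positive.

R* ≈ 980, C* ≈ 13.5, P* ≈ 11.4

From dP/dt = 0: 0.00994C* = 0.134, so C* = 13.5.
From dR/dt = 0: 1.05(1 - R*/1070) = 0.00652·13.5, giving R* = 1070·(1 - 0.0837) = 980.
From dC/dt = 0: 0.00106·980 - 0.478 = 0.0492P*, so P* = 0.561/0.0492 = 11.4.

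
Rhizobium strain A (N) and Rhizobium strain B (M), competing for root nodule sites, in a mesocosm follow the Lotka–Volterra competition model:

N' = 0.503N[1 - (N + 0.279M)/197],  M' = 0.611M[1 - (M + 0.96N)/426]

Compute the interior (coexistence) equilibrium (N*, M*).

N* ≈ 107, M* ≈ 324

Setting both brackets to zero gives the nullclines N + 0.279M = 197 and 0.96N + M = 426.
Substituting M = 426 - 0.96N into the first: N(1 - 0.279·0.96) = 197 - 0.279·426.
So N* = 78.1/0.732 = 107, and then M* = 426 - 0.96·107 = 324.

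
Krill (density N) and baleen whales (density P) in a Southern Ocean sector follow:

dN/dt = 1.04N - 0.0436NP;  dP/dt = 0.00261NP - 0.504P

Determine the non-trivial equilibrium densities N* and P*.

Set dP/dt = 0 with P > 0: 0.00261N - 0.504 = 0, so N* = 0.504/0.00261 = 193.
Set dN/dt = 0 with N > 0: 1.04 - 0.0436P = 0, so P* = 1.04/0.0436 = 23.9.

N* ≈ 193, P* ≈ 23.9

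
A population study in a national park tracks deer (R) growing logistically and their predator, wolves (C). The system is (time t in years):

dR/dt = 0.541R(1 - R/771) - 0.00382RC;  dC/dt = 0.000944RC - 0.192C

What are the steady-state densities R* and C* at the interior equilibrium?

R* ≈ 203, C* ≈ 104

From dC/dt = 0 with C > 0: 0.000944R* = 0.192, so R* = 203.
Substitute into dR/dt = 0: 0.541(1 - 203/771) = 0.00382C*.
The bracket is 0.736, giving C* = 0.398/0.00382 = 104.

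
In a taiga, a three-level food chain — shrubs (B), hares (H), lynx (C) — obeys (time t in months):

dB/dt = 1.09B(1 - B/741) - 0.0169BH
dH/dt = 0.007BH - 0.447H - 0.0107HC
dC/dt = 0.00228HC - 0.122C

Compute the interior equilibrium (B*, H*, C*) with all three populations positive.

From dC/dt = 0: 0.00228H* = 0.122, so H* = 53.5.
From dB/dt = 0: 1.09(1 - B*/741) = 0.0169·53.5, giving B* = 741·(1 - 0.83) = 126.
From dH/dt = 0: 0.007·126 - 0.447 = 0.0107C*, so C* = 0.437/0.0107 = 40.8.

B* ≈ 126, H* ≈ 53.5, C* ≈ 40.8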